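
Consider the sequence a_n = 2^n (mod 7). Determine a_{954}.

Computing terms: a_1 = 2; a_2 = 4; a_3 = 1; a_4 = 2.
Since a_4 = a_1 = 2, the sequence is periodic with period 3.
So a_{954} = a_{1 + ((954-1) mod 3)} = a_3 = 1.

1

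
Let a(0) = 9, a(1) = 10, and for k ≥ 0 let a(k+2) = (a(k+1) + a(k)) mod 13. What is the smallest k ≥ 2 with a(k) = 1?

19

a(0) = 9, a(1) = 10, a(2) = 6, a(3) = 3, a(4) = 9, a(5) = 12, a(6) = 8, a(7) = 7, a(8) = 2, a(9) = 9, a(10) = 11, a(11) = 7, a(12) = 5, a(13) = 12, a(14) = 4, a(15) = 3, a(16) = 7, a(17) = 10, a(18) = 4, a(19) = 1, a(20) = 5, a(21) = 6, a(22) = 11, a(23) = 4, a(24) = 2, a(25) = 6, a(26) = 8, a(27) = 1, a(28) = 9, a(29) = 10.
The sequence repeats with period 28.
The value 1 first appears (with k ≥ 2) at a(19).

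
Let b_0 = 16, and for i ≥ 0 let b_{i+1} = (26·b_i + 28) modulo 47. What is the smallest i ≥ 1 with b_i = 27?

22

We have b_0 = 16; b_1 = 21; b_2 = 10; b_3 = 6; b_4 = 43; b_5 = 18; b_6 = 26; b_7 = 46; b_8 = 2; b_9 = 33; b_{10} = 40; b_{11} = 34; b_{12} = 19; b_{13} = 5; b_{14} = 17; b_{15} = 0; b_{16} = 28; b_{17} = 4; b_{18} = 38; b_{19} = 29; b_{20} = 30; b_{21} = 9; b_{22} = 27; b_{23} = 25; b_{24} = 20; b_{25} = 31; b_{26} = 35; b_{27} = 45; b_{28} = 23; b_{29} = 15; b_{30} = 42; b_{31} = 39; b_{32} = 8; b_{33} = 1; b_{34} = 7; b_{35} = 22; b_{36} = 36; b_{37} = 24; b_{38} = 41; b_{39} = 13; b_{40} = 37; b_{41} = 3; b_{42} = 12; b_{43} = 11; b_{44} = 32; b_{45} = 14; b_{46} = 16.
The sequence repeats with period 46.
The value 27 first appears (with i ≥ 1) at b_{22}.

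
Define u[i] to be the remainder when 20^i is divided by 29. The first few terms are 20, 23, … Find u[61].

24

Listing terms: u[1] = 20,  u[2] = 23,  u[3] = 25,  u[4] = 7,  u[5] = 24,  u[6] = 16,  u[7] = 1,  u[8] = 20.
Since u[8] = u[1] = 20, the sequence is periodic with period 7.
(61 - 1) mod 7 = 4, so u[61] = u[5] = 24.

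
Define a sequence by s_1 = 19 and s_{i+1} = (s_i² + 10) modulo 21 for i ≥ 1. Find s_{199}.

5

We have s_1 = 19, s_2 = 14, s_3 = 17, s_4 = 5, s_5 = 14.
Since s_5 = s_2 = 14, the sequence is eventually periodic: after a pre-period of length 1 it cycles with period 3.
For i ≥ 2, s_i depends only on (i - 2) mod 3. (199 - 2) mod 3 = 2, so s_{199} = s_4 = 5.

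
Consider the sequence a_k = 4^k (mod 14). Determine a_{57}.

Computing terms: a_0 = 1; a_1 = 4; a_2 = 2; a_3 = 8; a_4 = 4.
Since a_4 = a_1 = 4, the sequence is eventually periodic: after a pre-period of length 1 it cycles with period 3.
For k ≥ 1, a_k depends only on (k - 1) mod 3. (57 - 1) mod 3 = 2, so a_{57} = a_3 = 8.

8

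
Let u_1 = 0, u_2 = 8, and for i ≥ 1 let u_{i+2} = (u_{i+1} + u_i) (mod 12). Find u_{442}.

8

Computing terms: u_1 = 0,  u_2 = 8,  u_3 = 8,  u_4 = 4,  u_5 = 0,  u_6 = 4,  u_7 = 4,  u_8 = 8,  u_9 = 0,  u_{10} = 8.
The sequence repeats with period 8.
(442 - 1) mod 8 = 1, so u_{442} = u_2 = 8.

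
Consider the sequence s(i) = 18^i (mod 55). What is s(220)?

1

Computing terms: s(0) = 1, s(1) = 18, s(2) = 49, s(3) = 2, s(4) = 36, s(5) = 43, s(6) = 4, s(7) = 17, s(8) = 31, s(9) = 8, s(10) = 34, s(11) = 7, s(12) = 16, s(13) = 13, s(14) = 14, s(15) = 32, s(16) = 26, s(17) = 28, s(18) = 9, s(19) = 52, s(20) = 1.
Since s(20) = s(0) = 1, the sequence is periodic with period 20.
So s(220) = s(0 + ((220-0) mod 20)) = s(0) = 1.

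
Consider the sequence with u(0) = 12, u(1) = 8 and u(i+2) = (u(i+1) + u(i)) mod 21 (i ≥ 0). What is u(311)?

11

Listing terms: u(0) = 12,  u(1) = 8,  u(2) = 20,  u(3) = 7,  u(4) = 6,  u(5) = 13,  u(6) = 19,  u(7) = 11,  u(8) = 9,  u(9) = 20,  u(10) = 8,  u(11) = 7,  u(12) = 15,  u(13) = 1,  u(14) = 16,  u(15) = 17,  u(16) = 12,  u(17) = 8.
Since (u(16), u(17)) = (u(0), u(1)) = (12, 8) (two consecutive terms determine the rest), the sequence is periodic with period 16.
So u(311) = u(0 + ((311-0) mod 16)) = u(7) = 11.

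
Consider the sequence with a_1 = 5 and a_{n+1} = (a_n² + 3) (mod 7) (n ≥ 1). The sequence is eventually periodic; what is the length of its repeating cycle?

3

Listing terms: a_1 = 5, a_2 = 0, a_3 = 3, a_4 = 5.
The sequence repeats with period 3.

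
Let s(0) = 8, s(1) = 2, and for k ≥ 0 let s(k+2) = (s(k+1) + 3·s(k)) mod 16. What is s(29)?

We have s(0) = 8,  s(1) = 2,  s(2) = 10,  s(3) = 0,  s(4) = 14,  s(5) = 14,  s(6) = 8,  s(7) = 2.
Since (s(6), s(7)) = (s(0), s(1)) = (8, 2) (two consecutive terms determine the rest), the sequence is periodic with period 6.
So s(29) = s(0 + ((29-0) mod 6)) = s(5) = 14.

14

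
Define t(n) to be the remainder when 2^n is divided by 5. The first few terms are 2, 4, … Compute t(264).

1

t(1) = 2, t(2) = 4, t(3) = 3, t(4) = 1, t(5) = 2.
The sequence repeats with period 4.
(264 - 1) mod 4 = 3, so t(264) = t(4) = 1.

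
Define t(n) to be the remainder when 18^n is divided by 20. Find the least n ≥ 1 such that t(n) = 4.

We have t(0) = 1, t(1) = 18, t(2) = 4, t(3) = 12, t(4) = 16, t(5) = 8, t(6) = 4.
Since t(6) = t(2) = 4, the sequence is eventually periodic: after a pre-period of length 2 it cycles with period 4.
The value 4 first appears (with n ≥ 1) at t(2).

2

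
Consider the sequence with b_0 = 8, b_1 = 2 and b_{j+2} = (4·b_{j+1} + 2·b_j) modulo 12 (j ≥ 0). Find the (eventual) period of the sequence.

Computing terms: b_0 = 8; b_1 = 2; b_2 = 0; b_3 = 4; b_4 = 4; b_5 = 0; b_6 = 8; b_7 = 8; b_8 = 0; b_9 = 4.
Since (b_8, b_9) = (b_2, b_3) = (0, 4) (two consecutive terms determine the rest), the sequence is eventually periodic: after a pre-period of length 2 it cycles with period 6.

6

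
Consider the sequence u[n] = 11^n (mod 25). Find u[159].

Computing terms: u[1] = 11; u[2] = 21; u[3] = 6; u[4] = 16; u[5] = 1; u[6] = 11.
Since u[6] = u[1] = 11, the sequence is periodic with period 5.
(159 - 1) mod 5 = 3, so u[159] = u[4] = 16.

16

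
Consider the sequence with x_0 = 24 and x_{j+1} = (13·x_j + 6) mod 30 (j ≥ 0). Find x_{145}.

18

Listing terms: x_0 = 24, x_1 = 18, x_2 = 0, x_3 = 6, x_4 = 24.
The sequence repeats with period 4.
(145 - 0) mod 4 = 1, so x_{145} = x_1 = 18.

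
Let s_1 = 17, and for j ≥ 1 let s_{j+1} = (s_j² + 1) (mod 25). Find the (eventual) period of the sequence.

3

Listing terms: s_1 = 17; s_2 = 15; s_3 = 1; s_4 = 2; s_5 = 5; s_6 = 1.
Since s_6 = s_3 = 1, the sequence is eventually periodic: after a pre-period of length 2 it cycles with period 3.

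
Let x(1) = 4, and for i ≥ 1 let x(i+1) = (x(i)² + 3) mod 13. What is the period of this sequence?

Listing terms: x(1) = 4; x(2) = 6; x(3) = 0; x(4) = 3; x(5) = 12; x(6) = 4.
Since x(6) = x(1) = 4, the sequence is periodic with period 5.

5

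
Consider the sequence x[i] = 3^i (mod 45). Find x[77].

18

Computing terms: x[0] = 1,  x[1] = 3,  x[2] = 9,  x[3] = 27,  x[4] = 36,  x[5] = 18,  x[6] = 9.
Since x[6] = x[2] = 9, the sequence is eventually periodic: after a pre-period of length 2 it cycles with period 4.
For i ≥ 2, x[i] depends only on (i - 2) mod 4. (77 - 2) mod 4 = 3, so x[77] = x[5] = 18.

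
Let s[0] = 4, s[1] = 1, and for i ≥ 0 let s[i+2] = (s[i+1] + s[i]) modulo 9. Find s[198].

Computing terms: s[0] = 4, s[1] = 1, s[2] = 5, s[3] = 6, s[4] = 2, s[5] = 8, s[6] = 1, s[7] = 0, s[8] = 1, s[9] = 1, s[10] = 2, s[11] = 3, s[12] = 5, s[13] = 8, s[14] = 4, s[15] = 3, s[16] = 7, s[17] = 1, s[18] = 8, s[19] = 0, s[20] = 8, s[21] = 8, s[22] = 7, s[23] = 6, s[24] = 4, s[25] = 1.
The sequence repeats with period 24.
So s[198] = s[0 + ((198-0) mod 24)] = s[6] = 1.

1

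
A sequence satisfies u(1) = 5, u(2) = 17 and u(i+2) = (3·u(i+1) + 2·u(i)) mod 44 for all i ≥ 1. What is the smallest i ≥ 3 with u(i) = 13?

We have u(1) = 5; u(2) = 17; u(3) = 17; u(4) = 41; u(5) = 25; u(6) = 25; u(7) = 37; u(8) = 29; u(9) = 29; u(10) = 13; u(11) = 9; u(12) = 9; u(13) = 1; u(14) = 21; u(15) = 21; u(16) = 17; u(17) = 5; u(18) = 5; u(19) = 25; u(20) = 41; u(21) = 41; u(22) = 29; u(23) = 37; u(24) = 37; u(25) = 9; u(26) = 13; u(27) = 13; u(28) = 21; u(29) = 1; u(30) = 1; u(31) = 5; u(32) = 17.
Since (u(31), u(32)) = (u(1), u(2)) = (5, 17) (two consecutive terms determine the rest), the sequence is periodic with period 30.
The value 13 first appears (with i ≥ 3) at u(10).

10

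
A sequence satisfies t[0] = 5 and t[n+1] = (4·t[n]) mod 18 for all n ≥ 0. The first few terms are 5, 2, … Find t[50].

8

We have t[0] = 5; t[1] = 2; t[2] = 8; t[3] = 14; t[4] = 2.
Since t[4] = t[1] = 2, the sequence is eventually periodic: after a pre-period of length 1 it cycles with period 3.
For n ≥ 1, t[n] depends only on (n - 1) mod 3. (50 - 1) mod 3 = 1, so t[50] = t[2] = 8.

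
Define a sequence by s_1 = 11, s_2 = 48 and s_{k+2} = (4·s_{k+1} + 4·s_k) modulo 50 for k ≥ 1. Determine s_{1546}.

s_1 = 11; s_2 = 48; s_3 = 36; s_4 = 36; s_5 = 38; s_6 = 46; s_7 = 36; s_8 = 28; s_9 = 6; s_{10} = 36; s_{11} = 18; s_{12} = 16; s_{13} = 36; s_{14} = 8; s_{15} = 26; s_{16} = 36; s_{17} = 48; s_{18} = 36.
Since (s_{17}, s_{18}) = (s_2, s_3) = (48, 36) (two consecutive terms determine the rest), the sequence is eventually periodic: after a pre-period of length 1 it cycles with period 15.
For k ≥ 2, s_k depends only on (k - 2) mod 15. (1546 - 2) mod 15 = 14, so s_{1546} = s_{16} = 36.

36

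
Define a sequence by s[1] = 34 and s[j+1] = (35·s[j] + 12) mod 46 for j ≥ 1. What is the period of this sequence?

11

We have s[1] = 34,  s[2] = 6,  s[3] = 38,  s[4] = 8,  s[5] = 16,  s[6] = 20,  s[7] = 22,  s[8] = 0,  s[9] = 12,  s[10] = 18,  s[11] = 44,  s[12] = 34.
Since s[12] = s[1] = 34, the sequence is periodic with period 11.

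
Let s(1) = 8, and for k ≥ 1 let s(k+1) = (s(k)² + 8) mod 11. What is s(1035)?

0

We have s(1) = 8,  s(2) = 6,  s(3) = 0,  s(4) = 8.
Since s(4) = s(1) = 8, the sequence is periodic with period 3.
(1035 - 1) mod 3 = 2, so s(1035) = s(3) = 0.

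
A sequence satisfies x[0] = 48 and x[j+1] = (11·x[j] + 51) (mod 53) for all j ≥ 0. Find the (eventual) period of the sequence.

Listing terms: x[0] = 48; x[1] = 49; x[2] = 7; x[3] = 22; x[4] = 28; x[5] = 41; x[6] = 25; x[7] = 8; x[8] = 33; x[9] = 43; x[10] = 47; x[11] = 38; x[12] = 45; x[13] = 16; x[14] = 15; x[15] = 4; x[16] = 42; x[17] = 36; x[18] = 23; x[19] = 39; x[20] = 3; x[21] = 31; x[22] = 21; x[23] = 17; x[24] = 26; x[25] = 19; x[26] = 48.
Since x[26] = x[0] = 48, the sequence is periodic with period 26.

26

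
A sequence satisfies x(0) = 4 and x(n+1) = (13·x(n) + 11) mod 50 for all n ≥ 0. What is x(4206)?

We have x(0) = 4, x(1) = 13, x(2) = 30, x(3) = 1, x(4) = 24, x(5) = 23, x(6) = 10, x(7) = 41, x(8) = 44, x(9) = 33, x(10) = 40, x(11) = 31, x(12) = 14, x(13) = 43, x(14) = 20, x(15) = 21, x(16) = 34, x(17) = 3, x(18) = 0, x(19) = 11, x(20) = 4.
The sequence repeats with period 20.
So x(4206) = x(0 + ((4206-0) mod 20)) = x(6) = 10.

10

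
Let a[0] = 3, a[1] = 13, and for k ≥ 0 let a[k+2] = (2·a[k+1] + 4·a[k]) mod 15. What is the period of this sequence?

8

Computing terms: a[0] = 3,  a[1] = 13,  a[2] = 8,  a[3] = 8,  a[4] = 3,  a[5] = 8,  a[6] = 13,  a[7] = 13,  a[8] = 3,  a[9] = 13.
Since (a[8], a[9]) = (a[0], a[1]) = (3, 13) (two consecutive terms determine the rest), the sequence is periodic with period 8.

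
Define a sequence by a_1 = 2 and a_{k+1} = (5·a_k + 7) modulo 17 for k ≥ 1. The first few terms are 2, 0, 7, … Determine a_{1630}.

1

Computing terms: a_1 = 2; a_2 = 0; a_3 = 7; a_4 = 8; a_5 = 13; a_6 = 4; a_7 = 10; a_8 = 6; a_9 = 3; a_{10} = 5; a_{11} = 15; a_{12} = 14; a_{13} = 9; a_{14} = 1; a_{15} = 12; a_{16} = 16; a_{17} = 2.
The sequence repeats with period 16.
So a_{1630} = a_{1 + ((1630-1) mod 16)} = a_{14} = 1.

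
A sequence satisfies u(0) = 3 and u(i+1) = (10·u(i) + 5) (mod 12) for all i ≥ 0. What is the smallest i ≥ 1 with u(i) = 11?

Listing terms: u(0) = 3; u(1) = 11; u(2) = 7; u(3) = 3.
Since u(3) = u(0) = 3, the sequence is periodic with period 3.
The value 11 first appears (with i ≥ 1) at u(1).

1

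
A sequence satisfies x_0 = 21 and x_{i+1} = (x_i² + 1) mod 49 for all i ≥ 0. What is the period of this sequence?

6

x_0 = 21, x_1 = 1, x_2 = 2, x_3 = 5, x_4 = 26, x_5 = 40, x_6 = 33, x_7 = 12, x_8 = 47, x_9 = 5.
Since x_9 = x_3 = 5, the sequence is eventually periodic: after a pre-period of length 3 it cycles with period 6.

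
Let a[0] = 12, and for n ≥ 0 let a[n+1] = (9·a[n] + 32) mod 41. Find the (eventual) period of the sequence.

4

Computing terms: a[0] = 12,  a[1] = 17,  a[2] = 21,  a[3] = 16,  a[4] = 12.
The sequence repeats with period 4.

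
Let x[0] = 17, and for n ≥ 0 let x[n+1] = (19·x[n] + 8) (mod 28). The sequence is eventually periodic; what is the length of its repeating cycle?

x[0] = 17,  x[1] = 23,  x[2] = 25,  x[3] = 7,  x[4] = 1,  x[5] = 27,  x[6] = 17.
The sequence repeats with period 6.

6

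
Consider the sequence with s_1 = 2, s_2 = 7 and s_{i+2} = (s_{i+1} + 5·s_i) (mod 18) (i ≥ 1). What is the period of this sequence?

s_1 = 2,  s_2 = 7,  s_3 = 17,  s_4 = 16,  s_5 = 11,  s_6 = 1,  s_7 = 2,  s_8 = 7.
The sequence repeats with period 6.

6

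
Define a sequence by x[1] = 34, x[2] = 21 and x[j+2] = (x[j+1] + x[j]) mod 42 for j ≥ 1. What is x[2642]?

21

Listing terms: x[1] = 34,  x[2] = 21,  x[3] = 13,  x[4] = 34,  x[5] = 5,  x[6] = 39,  x[7] = 2,  x[8] = 41,  x[9] = 1,  x[10] = 0,  x[11] = 1,  x[12] = 1,  x[13] = 2,  x[14] = 3,  x[15] = 5,  x[16] = 8,  x[17] = 13,  x[18] = 21,  x[19] = 34,  x[20] = 13,  x[21] = 5,  x[22] = 18,  x[23] = 23,  x[24] = 41,  x[25] = 22,  x[26] = 21,  x[27] = 1,  x[28] = 22,  x[29] = 23,  x[30] = 3,  x[31] = 26,  x[32] = 29,  x[33] = 13,  x[34] = 0,  x[35] = 13,  x[36] = 13,  x[37] = 26,  x[38] = 39,  x[39] = 23,  x[40] = 20,  x[41] = 1,  x[42] = 21,  x[43] = 22,  x[44] = 1,  x[45] = 23,  x[46] = 24,  x[47] = 5,  x[48] = 29,  x[49] = 34,  x[50] = 21.
Since (x[49], x[50]) = (x[1], x[2]) = (34, 21) (two consecutive terms determine the rest), the sequence is periodic with period 48.
So x[2642] = x[1 + ((2642-1) mod 48)] = x[2] = 21.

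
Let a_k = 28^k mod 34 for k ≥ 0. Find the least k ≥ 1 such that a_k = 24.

a_0 = 1,  a_1 = 28,  a_2 = 2,  a_3 = 22,  a_4 = 4,  a_5 = 10,  a_6 = 8,  a_7 = 20,  a_8 = 16,  a_9 = 6,  a_{10} = 32,  a_{11} = 12,  a_{12} = 30,  a_{13} = 24,  a_{14} = 26,  a_{15} = 14,  a_{16} = 18,  a_{17} = 28.
Since a_{17} = a_1 = 28, the sequence is eventually periodic: after a pre-period of length 1 it cycles with period 16.
The value 24 first appears (with k ≥ 1) at a_{13}.

13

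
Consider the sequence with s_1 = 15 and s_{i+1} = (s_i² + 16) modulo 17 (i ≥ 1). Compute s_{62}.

14

Listing terms: s_1 = 15,  s_2 = 3,  s_3 = 8,  s_4 = 12,  s_5 = 7,  s_6 = 14,  s_7 = 8.
Since s_7 = s_3 = 8, the sequence is eventually periodic: after a pre-period of length 2 it cycles with period 4.
For i ≥ 3, s_i depends only on (i - 3) mod 4. (62 - 3) mod 4 = 3, so s_{62} = s_6 = 14.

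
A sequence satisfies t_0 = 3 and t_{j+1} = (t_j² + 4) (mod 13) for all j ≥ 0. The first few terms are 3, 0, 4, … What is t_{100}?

Listing terms: t_0 = 3; t_1 = 0; t_2 = 4; t_3 = 7; t_4 = 1; t_5 = 5; t_6 = 3.
The sequence repeats with period 6.
So t_{100} = t_{0 + ((100-0) mod 6)} = t_4 = 1.

1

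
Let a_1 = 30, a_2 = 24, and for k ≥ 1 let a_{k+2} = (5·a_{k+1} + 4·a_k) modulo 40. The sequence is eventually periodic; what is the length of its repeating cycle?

4

We have a_1 = 30; a_2 = 24; a_3 = 0; a_4 = 16; a_5 = 0; a_6 = 24; a_7 = 0.
Since (a_6, a_7) = (a_2, a_3) = (24, 0) (two consecutive terms determine the rest), the sequence is eventually periodic: after a pre-period of length 1 it cycles with period 4.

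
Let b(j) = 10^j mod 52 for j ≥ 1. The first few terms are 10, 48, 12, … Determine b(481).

36

We have b(1) = 10, b(2) = 48, b(3) = 12, b(4) = 16, b(5) = 4, b(6) = 40, b(7) = 36, b(8) = 48.
Since b(8) = b(2) = 48, the sequence is eventually periodic: after a pre-period of length 1 it cycles with period 6.
For j ≥ 2, b(j) depends only on (j - 2) mod 6. (481 - 2) mod 6 = 5, so b(481) = b(7) = 36.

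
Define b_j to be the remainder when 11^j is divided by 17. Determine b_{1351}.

3

We have b_1 = 11, b_2 = 2, b_3 = 5, b_4 = 4, b_5 = 10, b_6 = 8, b_7 = 3, b_8 = 16, b_9 = 6, b_{10} = 15, b_{11} = 12, b_{12} = 13, b_{13} = 7, b_{14} = 9, b_{15} = 14, b_{16} = 1, b_{17} = 11.
Since b_{17} = b_1 = 11, the sequence is periodic with period 16.
So b_{1351} = b_{1 + ((1351-1) mod 16)} = b_7 = 3.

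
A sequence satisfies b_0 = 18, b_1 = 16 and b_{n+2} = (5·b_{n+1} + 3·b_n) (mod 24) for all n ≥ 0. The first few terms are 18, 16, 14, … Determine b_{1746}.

Listing terms: b_0 = 18,  b_1 = 16,  b_2 = 14,  b_3 = 22,  b_4 = 8,  b_5 = 10,  b_6 = 2,  b_7 = 16,  b_8 = 14.
Since (b_7, b_8) = (b_1, b_2) = (16, 14) (two consecutive terms determine the rest), the sequence is eventually periodic: after a pre-period of length 1 it cycles with period 6.
For n ≥ 1, b_n depends only on (n - 1) mod 6. (1746 - 1) mod 6 = 5, so b_{1746} = b_6 = 2.

2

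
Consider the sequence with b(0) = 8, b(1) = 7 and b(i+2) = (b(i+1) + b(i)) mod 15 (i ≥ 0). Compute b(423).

2

b(0) = 8; b(1) = 7; b(2) = 0; b(3) = 7; b(4) = 7; b(5) = 14; b(6) = 6; b(7) = 5; b(8) = 11; b(9) = 1; b(10) = 12; b(11) = 13; b(12) = 10; b(13) = 8; b(14) = 3; b(15) = 11; b(16) = 14; b(17) = 10; b(18) = 9; b(19) = 4; b(20) = 13; b(21) = 2; b(22) = 0; b(23) = 2; b(24) = 2; b(25) = 4; b(26) = 6; b(27) = 10; b(28) = 1; b(29) = 11; b(30) = 12; b(31) = 8; b(32) = 5; b(33) = 13; b(34) = 3; b(35) = 1; b(36) = 4; b(37) = 5; b(38) = 9; b(39) = 14; b(40) = 8; b(41) = 7.
The sequence repeats with period 40.
(423 - 0) mod 40 = 23, so b(423) = b(23) = 2.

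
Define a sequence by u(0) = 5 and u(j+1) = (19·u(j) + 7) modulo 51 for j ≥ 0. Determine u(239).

We have u(0) = 5,  u(1) = 0,  u(2) = 7,  u(3) = 38,  u(4) = 15,  u(5) = 37,  u(6) = 47,  u(7) = 33,  u(8) = 22,  u(9) = 17,  u(10) = 24,  u(11) = 4,  u(12) = 32,  u(13) = 3,  u(14) = 13,  u(15) = 50,  u(16) = 39,  u(17) = 34,  u(18) = 41,  u(19) = 21,  u(20) = 49,  u(21) = 20,  u(22) = 30,  u(23) = 16,  u(24) = 5.
The sequence repeats with period 24.
(239 - 0) mod 24 = 23, so u(239) = u(23) = 16.

16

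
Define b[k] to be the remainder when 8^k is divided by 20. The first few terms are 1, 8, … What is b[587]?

b[0] = 1,  b[1] = 8,  b[2] = 4,  b[3] = 12,  b[4] = 16,  b[5] = 8.
Since b[5] = b[1] = 8, the sequence is eventually periodic: after a pre-period of length 1 it cycles with period 4.
For k ≥ 1, b[k] depends only on (k - 1) mod 4. (587 - 1) mod 4 = 2, so b[587] = b[3] = 12.

12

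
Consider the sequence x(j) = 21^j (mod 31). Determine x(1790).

25

Listing terms: x(1) = 21, x(2) = 7, x(3) = 23, x(4) = 18, x(5) = 6, x(6) = 2, x(7) = 11, x(8) = 14, x(9) = 15, x(10) = 5, x(11) = 12, x(12) = 4, x(13) = 22, x(14) = 28, x(15) = 30, x(16) = 10, x(17) = 24, x(18) = 8, x(19) = 13, x(20) = 25, x(21) = 29, x(22) = 20, x(23) = 17, x(24) = 16, x(25) = 26, x(26) = 19, x(27) = 27, x(28) = 9, x(29) = 3, x(30) = 1, x(31) = 21.
Since x(31) = x(1) = 21, the sequence is periodic with period 30.
So x(1790) = x(1 + ((1790-1) mod 30)) = x(20) = 25.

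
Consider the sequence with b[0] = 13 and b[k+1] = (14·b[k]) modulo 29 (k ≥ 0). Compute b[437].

27

b[0] = 13, b[1] = 8, b[2] = 25, b[3] = 2, b[4] = 28, b[5] = 15, b[6] = 7, b[7] = 11, b[8] = 9, b[9] = 10, b[10] = 24, b[11] = 17, b[12] = 6, b[13] = 26, b[14] = 16, b[15] = 21, b[16] = 4, b[17] = 27, b[18] = 1, b[19] = 14, b[20] = 22, b[21] = 18, b[22] = 20, b[23] = 19, b[24] = 5, b[25] = 12, b[26] = 23, b[27] = 3, b[28] = 13.
The sequence repeats with period 28.
So b[437] = b[0 + ((437-0) mod 28)] = b[17] = 27.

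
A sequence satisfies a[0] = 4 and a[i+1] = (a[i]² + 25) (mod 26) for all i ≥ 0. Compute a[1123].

11

Computing terms: a[0] = 4; a[1] = 15; a[2] = 16; a[3] = 21; a[4] = 24; a[5] = 3; a[6] = 8; a[7] = 11; a[8] = 16.
Since a[8] = a[2] = 16, the sequence is eventually periodic: after a pre-period of length 2 it cycles with period 6.
For i ≥ 2, a[i] depends only on (i - 2) mod 6. (1123 - 2) mod 6 = 5, so a[1123] = a[7] = 11.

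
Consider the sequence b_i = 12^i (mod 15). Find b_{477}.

We have b_1 = 12, b_2 = 9, b_3 = 3, b_4 = 6, b_5 = 12.
Since b_5 = b_1 = 12, the sequence is periodic with period 4.
So b_{477} = b_{1 + ((477-1) mod 4)} = b_1 = 12.

12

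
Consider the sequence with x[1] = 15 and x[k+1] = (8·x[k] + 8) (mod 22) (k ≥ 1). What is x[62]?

18

x[1] = 15,  x[2] = 18,  x[3] = 20,  x[4] = 14,  x[5] = 10,  x[6] = 0,  x[7] = 8,  x[8] = 6,  x[9] = 12,  x[10] = 16,  x[11] = 4,  x[12] = 18.
Since x[12] = x[2] = 18, the sequence is eventually periodic: after a pre-period of length 1 it cycles with period 10.
For k ≥ 2, x[k] depends only on (k - 2) mod 10. (62 - 2) mod 10 = 0, so x[62] = x[2] = 18.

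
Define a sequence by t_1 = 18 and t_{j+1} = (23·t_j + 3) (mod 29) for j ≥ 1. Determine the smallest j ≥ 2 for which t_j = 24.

Computing terms: t_1 = 18; t_2 = 11; t_3 = 24; t_4 = 4; t_5 = 8; t_6 = 13; t_7 = 12; t_8 = 18.
The sequence repeats with period 7.
The value 24 first appears (with j ≥ 2) at t_3.

3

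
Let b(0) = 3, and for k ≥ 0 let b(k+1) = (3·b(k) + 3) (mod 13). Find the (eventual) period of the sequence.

Computing terms: b(0) = 3, b(1) = 12, b(2) = 0, b(3) = 3.
Since b(3) = b(0) = 3, the sequence is periodic with period 3.

3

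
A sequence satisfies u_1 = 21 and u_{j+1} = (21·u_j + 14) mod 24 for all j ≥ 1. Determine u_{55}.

We have u_1 = 21,  u_2 = 23,  u_3 = 17,  u_4 = 11,  u_5 = 5,  u_6 = 23.
Since u_6 = u_2 = 23, the sequence is eventually periodic: after a pre-period of length 1 it cycles with period 4.
For j ≥ 2, u_j depends only on (j - 2) mod 4. (55 - 2) mod 4 = 1, so u_{55} = u_3 = 17.

17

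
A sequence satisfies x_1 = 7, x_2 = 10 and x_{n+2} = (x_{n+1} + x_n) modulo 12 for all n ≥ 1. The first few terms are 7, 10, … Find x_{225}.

Listing terms: x_1 = 7, x_2 = 10, x_3 = 5, x_4 = 3, x_5 = 8, x_6 = 11, x_7 = 7, x_8 = 6, x_9 = 1, x_{10} = 7, x_{11} = 8, x_{12} = 3, x_{13} = 11, x_{14} = 2, x_{15} = 1, x_{16} = 3, x_{17} = 4, x_{18} = 7, x_{19} = 11, x_{20} = 6, x_{21} = 5, x_{22} = 11, x_{23} = 4, x_{24} = 3, x_{25} = 7, x_{26} = 10.
Since (x_{25}, x_{26}) = (x_1, x_2) = (7, 10) (two consecutive terms determine the rest), the sequence is periodic with period 24.
So x_{225} = x_{1 + ((225-1) mod 24)} = x_9 = 1.

1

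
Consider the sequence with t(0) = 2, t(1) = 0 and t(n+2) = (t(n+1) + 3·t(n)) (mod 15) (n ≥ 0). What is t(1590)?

Computing terms: t(0) = 2; t(1) = 0; t(2) = 6; t(3) = 6; t(4) = 9; t(5) = 12; t(6) = 9; t(7) = 0; t(8) = 12; t(9) = 12; t(10) = 3; t(11) = 9; t(12) = 3; t(13) = 0; t(14) = 9; t(15) = 9; t(16) = 6; t(17) = 3; t(18) = 6; t(19) = 0; t(20) = 3; t(21) = 3; t(22) = 12; t(23) = 6; t(24) = 12; t(25) = 0; t(26) = 6.
Since (t(25), t(26)) = (t(1), t(2)) = (0, 6) (two consecutive terms determine the rest), the sequence is eventually periodic: after a pre-period of length 1 it cycles with period 24.
For n ≥ 1, t(n) depends only on (n - 1) mod 24. (1590 - 1) mod 24 = 5, so t(1590) = t(6) = 9.

9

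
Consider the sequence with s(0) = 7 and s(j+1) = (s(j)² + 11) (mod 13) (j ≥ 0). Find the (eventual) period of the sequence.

3

Computing terms: s(0) = 7, s(1) = 8, s(2) = 10, s(3) = 7.
The sequence repeats with period 3.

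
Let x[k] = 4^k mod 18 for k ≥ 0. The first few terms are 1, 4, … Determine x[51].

10

x[0] = 1, x[1] = 4, x[2] = 16, x[3] = 10, x[4] = 4.
Since x[4] = x[1] = 4, the sequence is eventually periodic: after a pre-period of length 1 it cycles with period 3.
For k ≥ 1, x[k] depends only on (k - 1) mod 3. (51 - 1) mod 3 = 2, so x[51] = x[3] = 10.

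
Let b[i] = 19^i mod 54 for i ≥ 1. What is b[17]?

37

Listing terms: b[1] = 19,  b[2] = 37,  b[3] = 1,  b[4] = 19.
Since b[4] = b[1] = 19, the sequence is periodic with period 3.
(17 - 1) mod 3 = 1, so b[17] = b[2] = 37.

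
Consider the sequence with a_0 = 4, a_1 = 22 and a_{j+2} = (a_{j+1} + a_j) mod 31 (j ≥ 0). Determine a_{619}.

18

Computing terms: a_0 = 4, a_1 = 22, a_2 = 26, a_3 = 17, a_4 = 12, a_5 = 29, a_6 = 10, a_7 = 8, a_8 = 18, a_9 = 26, a_{10} = 13, a_{11} = 8, a_{12} = 21, a_{13} = 29, a_{14} = 19, a_{15} = 17, a_{16} = 5, a_{17} = 22, a_{18} = 27, a_{19} = 18, a_{20} = 14, a_{21} = 1, a_{22} = 15, a_{23} = 16, a_{24} = 0, a_{25} = 16, a_{26} = 16, a_{27} = 1, a_{28} = 17, a_{29} = 18, a_{30} = 4, a_{31} = 22.
The sequence repeats with period 30.
(619 - 0) mod 30 = 19, so a_{619} = a_{19} = 18.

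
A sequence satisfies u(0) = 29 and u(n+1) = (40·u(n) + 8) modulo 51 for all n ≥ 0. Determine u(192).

Computing terms: u(0) = 29, u(1) = 46, u(2) = 12, u(3) = 29.
Since u(3) = u(0) = 29, the sequence is periodic with period 3.
So u(192) = u(0 + ((192-0) mod 3)) = u(0) = 29.

29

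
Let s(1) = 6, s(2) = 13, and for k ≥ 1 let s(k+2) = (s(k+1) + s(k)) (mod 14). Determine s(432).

Listing terms: s(1) = 6, s(2) = 13, s(3) = 5, s(4) = 4, s(5) = 9, s(6) = 13, s(7) = 8, s(8) = 7, s(9) = 1, s(10) = 8, s(11) = 9, s(12) = 3, s(13) = 12, s(14) = 1, s(15) = 13, s(16) = 0, s(17) = 13, s(18) = 13, s(19) = 12, s(20) = 11, s(21) = 9, s(22) = 6, s(23) = 1, s(24) = 7, s(25) = 8, s(26) = 1, s(27) = 9, s(28) = 10, s(29) = 5, s(30) = 1, s(31) = 6, s(32) = 7, s(33) = 13, s(34) = 6, s(35) = 5, s(36) = 11, s(37) = 2, s(38) = 13, s(39) = 1, s(40) = 0, s(41) = 1, s(42) = 1, s(43) = 2, s(44) = 3, s(45) = 5, s(46) = 8, s(47) = 13, s(48) = 7, s(49) = 6, s(50) = 13.
The sequence repeats with period 48.
So s(432) = s(1 + ((432-1) mod 48)) = s(48) = 7.

7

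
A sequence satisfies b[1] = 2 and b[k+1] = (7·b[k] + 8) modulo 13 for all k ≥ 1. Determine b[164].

Listing terms: b[1] = 2,  b[2] = 9,  b[3] = 6,  b[4] = 11,  b[5] = 7,  b[6] = 5,  b[7] = 4,  b[8] = 10,  b[9] = 0,  b[10] = 8,  b[11] = 12,  b[12] = 1,  b[13] = 2.
Since b[13] = b[1] = 2, the sequence is periodic with period 12.
(164 - 1) mod 12 = 7, so b[164] = b[8] = 10.

10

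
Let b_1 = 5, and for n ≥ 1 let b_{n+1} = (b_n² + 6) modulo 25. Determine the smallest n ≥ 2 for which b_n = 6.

Computing terms: b_1 = 5,  b_2 = 6,  b_3 = 17,  b_4 = 20,  b_5 = 6.
Since b_5 = b_2 = 6, the sequence is eventually periodic: after a pre-period of length 1 it cycles with period 3.
The value 6 first appears (with n ≥ 2) at b_2.

2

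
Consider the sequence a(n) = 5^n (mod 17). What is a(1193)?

12

a(1) = 5; a(2) = 8; a(3) = 6; a(4) = 13; a(5) = 14; a(6) = 2; a(7) = 10; a(8) = 16; a(9) = 12; a(10) = 9; a(11) = 11; a(12) = 4; a(13) = 3; a(14) = 15; a(15) = 7; a(16) = 1; a(17) = 5.
Since a(17) = a(1) = 5, the sequence is periodic with period 16.
(1193 - 1) mod 16 = 8, so a(1193) = a(9) = 12.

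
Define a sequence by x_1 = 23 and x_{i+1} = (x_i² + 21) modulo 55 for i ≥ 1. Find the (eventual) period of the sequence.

x_1 = 23, x_2 = 0, x_3 = 21, x_4 = 22, x_5 = 10, x_6 = 11, x_7 = 32, x_8 = 0.
Since x_8 = x_2 = 0, the sequence is eventually periodic: after a pre-period of length 1 it cycles with period 6.

6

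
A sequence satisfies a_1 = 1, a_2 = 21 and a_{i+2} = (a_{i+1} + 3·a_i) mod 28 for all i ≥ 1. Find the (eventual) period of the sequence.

a_1 = 1; a_2 = 21; a_3 = 24; a_4 = 3; a_5 = 19; a_6 = 0; a_7 = 1; a_8 = 1; a_9 = 4; a_{10} = 7; a_{11} = 19; a_{12} = 12; a_{13} = 13; a_{14} = 21; a_{15} = 4; a_{16} = 11; a_{17} = 23; a_{18} = 0; a_{19} = 13; a_{20} = 13; a_{21} = 24; a_{22} = 7; a_{23} = 23; a_{24} = 16; a_{25} = 1; a_{26} = 21.
Since (a_{25}, a_{26}) = (a_1, a_2) = (1, 21) (two consecutive terms determine the rest), the sequence is periodic with period 24.

24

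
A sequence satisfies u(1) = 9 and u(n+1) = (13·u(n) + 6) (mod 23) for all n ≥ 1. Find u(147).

Computing terms: u(1) = 9,  u(2) = 8,  u(3) = 18,  u(4) = 10,  u(5) = 21,  u(6) = 3,  u(7) = 22,  u(8) = 16,  u(9) = 7,  u(10) = 5,  u(11) = 2,  u(12) = 9.
The sequence repeats with period 11.
(147 - 1) mod 11 = 3, so u(147) = u(4) = 10.

10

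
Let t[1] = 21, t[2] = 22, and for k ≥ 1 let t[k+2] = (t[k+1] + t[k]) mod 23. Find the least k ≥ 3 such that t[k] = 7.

21

Listing terms: t[1] = 21,  t[2] = 22,  t[3] = 20,  t[4] = 19,  t[5] = 16,  t[6] = 12,  t[7] = 5,  t[8] = 17,  t[9] = 22,  t[10] = 16,  t[11] = 15,  t[12] = 8,  t[13] = 0,  t[14] = 8,  t[15] = 8,  t[16] = 16,  t[17] = 1,  t[18] = 17,  t[19] = 18,  t[20] = 12,  t[21] = 7,  t[22] = 19,  t[23] = 3,  t[24] = 22,  t[25] = 2,  t[26] = 1,  t[27] = 3,  t[28] = 4,  t[29] = 7,  t[30] = 11,  t[31] = 18,  t[32] = 6,  t[33] = 1,  t[34] = 7,  t[35] = 8,  t[36] = 15,  t[37] = 0,  t[38] = 15,  t[39] = 15,  t[40] = 7,  t[41] = 22,  t[42] = 6,  t[43] = 5,  t[44] = 11,  t[45] = 16,  t[46] = 4,  t[47] = 20,  t[48] = 1,  t[49] = 21,  t[50] = 22.
The sequence repeats with period 48.
The value 7 first appears (with k ≥ 3) at t[21].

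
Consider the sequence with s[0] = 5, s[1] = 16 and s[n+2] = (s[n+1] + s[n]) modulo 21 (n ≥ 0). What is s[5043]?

Listing terms: s[0] = 5, s[1] = 16, s[2] = 0, s[3] = 16, s[4] = 16, s[5] = 11, s[6] = 6, s[7] = 17, s[8] = 2, s[9] = 19, s[10] = 0, s[11] = 19, s[12] = 19, s[13] = 17, s[14] = 15, s[15] = 11, s[16] = 5, s[17] = 16.
The sequence repeats with period 16.
So s[5043] = s[0 + ((5043-0) mod 16)] = s[3] = 16.

16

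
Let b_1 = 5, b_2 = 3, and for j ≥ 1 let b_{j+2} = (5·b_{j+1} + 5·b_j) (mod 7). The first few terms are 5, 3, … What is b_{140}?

Listing terms: b_1 = 5,  b_2 = 3,  b_3 = 5,  b_4 = 5,  b_5 = 1,  b_6 = 2,  b_7 = 1,  b_8 = 1,  b_9 = 3,  b_{10} = 6,  b_{11} = 3,  b_{12} = 3,  b_{13} = 2,  b_{14} = 4,  b_{15} = 2,  b_{16} = 2,  b_{17} = 6,  b_{18} = 5,  b_{19} = 6,  b_{20} = 6,  b_{21} = 4,  b_{22} = 1,  b_{23} = 4,  b_{24} = 4,  b_{25} = 5,  b_{26} = 3.
The sequence repeats with period 24.
So b_{140} = b_{1 + ((140-1) mod 24)} = b_{20} = 6.

6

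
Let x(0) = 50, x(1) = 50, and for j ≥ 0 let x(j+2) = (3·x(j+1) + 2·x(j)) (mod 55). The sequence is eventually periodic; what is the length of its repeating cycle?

30

Listing terms: x(0) = 50,  x(1) = 50,  x(2) = 30,  x(3) = 25,  x(4) = 25,  x(5) = 15,  x(6) = 40,  x(7) = 40,  x(8) = 35,  x(9) = 20,  x(10) = 20,  x(11) = 45,  x(12) = 10,  x(13) = 10,  x(14) = 50,  x(15) = 5,  x(16) = 5,  x(17) = 25,  x(18) = 30,  x(19) = 30,  x(20) = 40,  x(21) = 15,  x(22) = 15,  x(23) = 20,  x(24) = 35,  x(25) = 35,  x(26) = 10,  x(27) = 45,  x(28) = 45,  x(29) = 5,  x(30) = 50,  x(31) = 50.
Since (x(30), x(31)) = (x(0), x(1)) = (50, 50) (two consecutive terms determine the rest), the sequence is periodic with period 30.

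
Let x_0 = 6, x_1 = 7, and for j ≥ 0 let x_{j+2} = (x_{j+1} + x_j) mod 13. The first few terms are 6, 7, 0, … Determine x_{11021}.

Computing terms: x_0 = 6; x_1 = 7; x_2 = 0; x_3 = 7; x_4 = 7; x_5 = 1; x_6 = 8; x_7 = 9; x_8 = 4; x_9 = 0; x_{10} = 4; x_{11} = 4; x_{12} = 8; x_{13} = 12; x_{14} = 7; x_{15} = 6; x_{16} = 0; x_{17} = 6; x_{18} = 6; x_{19} = 12; x_{20} = 5; x_{21} = 4; x_{22} = 9; x_{23} = 0; x_{24} = 9; x_{25} = 9; x_{26} = 5; x_{27} = 1; x_{28} = 6; x_{29} = 7.
The sequence repeats with period 28.
(11021 - 0) mod 28 = 17, so x_{11021} = x_{17} = 6.

6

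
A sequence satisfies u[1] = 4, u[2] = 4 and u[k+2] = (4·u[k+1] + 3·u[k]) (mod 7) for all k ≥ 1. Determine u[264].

u[1] = 4; u[2] = 4; u[3] = 0; u[4] = 5; u[5] = 6; u[6] = 4; u[7] = 6; u[8] = 1; u[9] = 1; u[10] = 0; u[11] = 3; u[12] = 5; u[13] = 1; u[14] = 5; u[15] = 2; u[16] = 2; u[17] = 0; u[18] = 6; u[19] = 3; u[20] = 2; u[21] = 3; u[22] = 4; u[23] = 4.
The sequence repeats with period 21.
(264 - 1) mod 21 = 11, so u[264] = u[12] = 5.

5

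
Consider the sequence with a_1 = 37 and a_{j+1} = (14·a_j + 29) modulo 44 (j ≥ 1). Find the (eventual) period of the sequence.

5

a_1 = 37,  a_2 = 19,  a_3 = 31,  a_4 = 23,  a_5 = 43,  a_6 = 15,  a_7 = 19.
Since a_7 = a_2 = 19, the sequence is eventually periodic: after a pre-period of length 1 it cycles with period 5.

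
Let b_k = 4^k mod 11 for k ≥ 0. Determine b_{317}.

b_0 = 1,  b_1 = 4,  b_2 = 5,  b_3 = 9,  b_4 = 3,  b_5 = 1.
The sequence repeats with period 5.
(317 - 0) mod 5 = 2, so b_{317} = b_2 = 5.

5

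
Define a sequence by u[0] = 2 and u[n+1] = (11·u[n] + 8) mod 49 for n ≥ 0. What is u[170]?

Listing terms: u[0] = 2, u[1] = 30, u[2] = 44, u[3] = 2.
The sequence repeats with period 3.
(170 - 0) mod 3 = 2, so u[170] = u[2] = 44.

44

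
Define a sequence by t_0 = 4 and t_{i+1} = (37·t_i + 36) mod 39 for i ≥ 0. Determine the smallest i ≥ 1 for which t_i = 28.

We have t_0 = 4, t_1 = 28, t_2 = 19, t_3 = 37, t_4 = 1, t_5 = 34, t_6 = 7, t_7 = 22, t_8 = 31, t_9 = 13, t_{10} = 10, t_{11} = 16, t_{12} = 4.
Since t_{12} = t_0 = 4, the sequence is periodic with period 12.
The value 28 first appears (with i ≥ 1) at t_1.

1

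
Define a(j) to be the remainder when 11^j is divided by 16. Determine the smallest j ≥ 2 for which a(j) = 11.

We have a(1) = 11; a(2) = 9; a(3) = 3; a(4) = 1; a(5) = 11.
The sequence repeats with period 4.
The value 11 next appears (with j ≥ 2) at a(5).

5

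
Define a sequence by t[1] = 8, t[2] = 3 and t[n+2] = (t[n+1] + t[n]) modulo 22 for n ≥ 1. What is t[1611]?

19

Computing terms: t[1] = 8, t[2] = 3, t[3] = 11, t[4] = 14, t[5] = 3, t[6] = 17, t[7] = 20, t[8] = 15, t[9] = 13, t[10] = 6, t[11] = 19, t[12] = 3, t[13] = 0, t[14] = 3, t[15] = 3, t[16] = 6, t[17] = 9, t[18] = 15, t[19] = 2, t[20] = 17, t[21] = 19, t[22] = 14, t[23] = 11, t[24] = 3, t[25] = 14, t[26] = 17, t[27] = 9, t[28] = 4, t[29] = 13, t[30] = 17, t[31] = 8, t[32] = 3.
Since (t[31], t[32]) = (t[1], t[2]) = (8, 3) (two consecutive terms determine the rest), the sequence is periodic with period 30.
(1611 - 1) mod 30 = 20, so t[1611] = t[21] = 19.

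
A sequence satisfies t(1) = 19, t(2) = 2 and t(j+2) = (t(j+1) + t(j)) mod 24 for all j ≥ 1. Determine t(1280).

10

Listing terms: t(1) = 19; t(2) = 2; t(3) = 21; t(4) = 23; t(5) = 20; t(6) = 19; t(7) = 15; t(8) = 10; t(9) = 1; t(10) = 11; t(11) = 12; t(12) = 23; t(13) = 11; t(14) = 10; t(15) = 21; t(16) = 7; t(17) = 4; t(18) = 11; t(19) = 15; t(20) = 2; t(21) = 17; t(22) = 19; t(23) = 12; t(24) = 7; t(25) = 19; t(26) = 2.
The sequence repeats with period 24.
(1280 - 1) mod 24 = 7, so t(1280) = t(8) = 10.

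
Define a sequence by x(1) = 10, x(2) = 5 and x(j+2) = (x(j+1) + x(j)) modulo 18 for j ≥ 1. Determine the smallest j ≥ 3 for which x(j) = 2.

4

Listing terms: x(1) = 10,  x(2) = 5,  x(3) = 15,  x(4) = 2,  x(5) = 17,  x(6) = 1,  x(7) = 0,  x(8) = 1,  x(9) = 1,  x(10) = 2,  x(11) = 3,  x(12) = 5,  x(13) = 8,  x(14) = 13,  x(15) = 3,  x(16) = 16,  x(17) = 1,  x(18) = 17,  x(19) = 0,  x(20) = 17,  x(21) = 17,  x(22) = 16,  x(23) = 15,  x(24) = 13,  x(25) = 10,  x(26) = 5.
Since (x(25), x(26)) = (x(1), x(2)) = (10, 5) (two consecutive terms determine the rest), the sequence is periodic with period 24.
The value 2 first appears (with j ≥ 3) at x(4).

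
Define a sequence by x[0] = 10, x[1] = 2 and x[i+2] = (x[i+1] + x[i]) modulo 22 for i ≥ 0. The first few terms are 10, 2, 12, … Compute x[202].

x[0] = 10, x[1] = 2, x[2] = 12, x[3] = 14, x[4] = 4, x[5] = 18, x[6] = 0, x[7] = 18, x[8] = 18, x[9] = 14, x[10] = 10, x[11] = 2.
The sequence repeats with period 10.
So x[202] = x[0 + ((202-0) mod 10)] = x[2] = 12.

12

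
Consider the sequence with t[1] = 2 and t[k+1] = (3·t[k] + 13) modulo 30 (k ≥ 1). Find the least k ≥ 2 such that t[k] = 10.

t[1] = 2, t[2] = 19, t[3] = 10, t[4] = 13, t[5] = 22, t[6] = 19.
Since t[6] = t[2] = 19, the sequence is eventually periodic: after a pre-period of length 1 it cycles with period 4.
The value 10 first appears (with k ≥ 2) at t[3].

3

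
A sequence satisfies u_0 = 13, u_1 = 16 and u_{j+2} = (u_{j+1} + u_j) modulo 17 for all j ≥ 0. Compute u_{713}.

3

We have u_0 = 13,  u_1 = 16,  u_2 = 12,  u_3 = 11,  u_4 = 6,  u_5 = 0,  u_6 = 6,  u_7 = 6,  u_8 = 12,  u_9 = 1,  u_{10} = 13,  u_{11} = 14,  u_{12} = 10,  u_{13} = 7,  u_{14} = 0,  u_{15} = 7,  u_{16} = 7,  u_{17} = 14,  u_{18} = 4,  u_{19} = 1,  u_{20} = 5,  u_{21} = 6,  u_{22} = 11,  u_{23} = 0,  u_{24} = 11,  u_{25} = 11,  u_{26} = 5,  u_{27} = 16,  u_{28} = 4,  u_{29} = 3,  u_{30} = 7,  u_{31} = 10,  u_{32} = 0,  u_{33} = 10,  u_{34} = 10,  u_{35} = 3,  u_{36} = 13,  u_{37} = 16.
The sequence repeats with period 36.
(713 - 0) mod 36 = 29, so u_{713} = u_{29} = 3.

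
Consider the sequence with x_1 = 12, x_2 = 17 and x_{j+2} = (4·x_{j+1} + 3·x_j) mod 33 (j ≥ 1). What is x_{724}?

5

We have x_1 = 12; x_2 = 17; x_3 = 5; x_4 = 5; x_5 = 2; x_6 = 23; x_7 = 32; x_8 = 32; x_9 = 26; x_{10} = 2; x_{11} = 20; x_{12} = 20; x_{13} = 8; x_{14} = 26; x_{15} = 29; x_{16} = 29; x_{17} = 5; x_{18} = 8; x_{19} = 14; x_{20} = 14; x_{21} = 32; x_{22} = 5; x_{23} = 17; x_{24} = 17; x_{25} = 20; x_{26} = 32; x_{27} = 23; x_{28} = 23; x_{29} = 29; x_{30} = 20; x_{31} = 2; x_{32} = 2; x_{33} = 14; x_{34} = 29; x_{35} = 26; x_{36} = 26; x_{37} = 17; x_{38} = 14; x_{39} = 8; x_{40} = 8; x_{41} = 23; x_{42} = 17; x_{43} = 5.
Since (x_{42}, x_{43}) = (x_2, x_3) = (17, 5) (two consecutive terms determine the rest), the sequence is eventually periodic: after a pre-period of length 1 it cycles with period 40.
For j ≥ 2, x_j depends only on (j - 2) mod 40. (724 - 2) mod 40 = 2, so x_{724} = x_4 = 5.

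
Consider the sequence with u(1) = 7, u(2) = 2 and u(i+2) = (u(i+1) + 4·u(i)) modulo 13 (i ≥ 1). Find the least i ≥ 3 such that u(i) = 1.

Computing terms: u(1) = 7; u(2) = 2; u(3) = 4; u(4) = 12; u(5) = 2; u(6) = 11; u(7) = 6; u(8) = 11; u(9) = 9; u(10) = 1; u(11) = 11; u(12) = 2; u(13) = 7; u(14) = 2.
The sequence repeats with period 12.
The value 1 first appears (with i ≥ 3) at u(10).

10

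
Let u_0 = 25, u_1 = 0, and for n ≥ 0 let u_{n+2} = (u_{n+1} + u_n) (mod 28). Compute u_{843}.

17

u_0 = 25, u_1 = 0, u_2 = 25, u_3 = 25, u_4 = 22, u_5 = 19, u_6 = 13, u_7 = 4, u_8 = 17, u_9 = 21, u_{10} = 10, u_{11} = 3, u_{12} = 13, u_{13} = 16, u_{14} = 1, u_{15} = 17, u_{16} = 18, u_{17} = 7, u_{18} = 25, u_{19} = 4, u_{20} = 1, u_{21} = 5, u_{22} = 6, u_{23} = 11, u_{24} = 17, u_{25} = 0, u_{26} = 17, u_{27} = 17, u_{28} = 6, u_{29} = 23, u_{30} = 1, u_{31} = 24, u_{32} = 25, u_{33} = 21, u_{34} = 18, u_{35} = 11, u_{36} = 1, u_{37} = 12, u_{38} = 13, u_{39} = 25, u_{40} = 10, u_{41} = 7, u_{42} = 17, u_{43} = 24, u_{44} = 13, u_{45} = 9, u_{46} = 22, u_{47} = 3, u_{48} = 25, u_{49} = 0.
Since (u_{48}, u_{49}) = (u_0, u_1) = (25, 0) (two consecutive terms determine the rest), the sequence is periodic with period 48.
(843 - 0) mod 48 = 27, so u_{843} = u_{27} = 17.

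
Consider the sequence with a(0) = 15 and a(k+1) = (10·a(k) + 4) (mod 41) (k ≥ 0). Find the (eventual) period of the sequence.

a(0) = 15, a(1) = 31, a(2) = 27, a(3) = 28, a(4) = 38, a(5) = 15.
Since a(5) = a(0) = 15, the sequence is periodic with period 5.

5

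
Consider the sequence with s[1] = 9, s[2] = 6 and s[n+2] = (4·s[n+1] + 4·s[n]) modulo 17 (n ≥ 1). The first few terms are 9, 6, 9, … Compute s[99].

9

Listing terms: s[1] = 9,  s[2] = 6,  s[3] = 9,  s[4] = 9,  s[5] = 4,  s[6] = 1,  s[7] = 3,  s[8] = 16,  s[9] = 8,  s[10] = 11,  s[11] = 8,  s[12] = 8,  s[13] = 13,  s[14] = 16,  s[15] = 14,  s[16] = 1,  s[17] = 9,  s[18] = 6.
The sequence repeats with period 16.
(99 - 1) mod 16 = 2, so s[99] = s[3] = 9.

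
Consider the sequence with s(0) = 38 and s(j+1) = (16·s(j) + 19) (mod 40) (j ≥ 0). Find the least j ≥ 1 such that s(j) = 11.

2

Computing terms: s(0) = 38; s(1) = 27; s(2) = 11; s(3) = 35; s(4) = 19; s(5) = 3; s(6) = 27.
Since s(6) = s(1) = 27, the sequence is eventually periodic: after a pre-period of length 1 it cycles with period 5.
The value 11 first appears (with j ≥ 1) at s(2).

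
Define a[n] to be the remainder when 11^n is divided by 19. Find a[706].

Computing terms: a[0] = 1; a[1] = 11; a[2] = 7; a[3] = 1.
Since a[3] = a[0] = 1, the sequence is periodic with period 3.
So a[706] = a[0 + ((706-0) mod 3)] = a[1] = 11.

11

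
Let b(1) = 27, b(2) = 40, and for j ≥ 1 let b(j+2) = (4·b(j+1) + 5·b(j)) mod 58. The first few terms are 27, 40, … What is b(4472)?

22

b(1) = 27, b(2) = 40, b(3) = 5, b(4) = 46, b(5) = 35, b(6) = 22, b(7) = 31, b(8) = 2, b(9) = 47, b(10) = 24, b(11) = 41, b(12) = 52, b(13) = 7, b(14) = 56, b(15) = 27, b(16) = 40.
The sequence repeats with period 14.
So b(4472) = b(1 + ((4472-1) mod 14)) = b(6) = 22.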